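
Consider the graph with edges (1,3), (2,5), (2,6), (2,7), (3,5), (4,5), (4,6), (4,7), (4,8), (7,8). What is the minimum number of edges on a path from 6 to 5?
2 (path: 6 -> 4 -> 5, 2 edges)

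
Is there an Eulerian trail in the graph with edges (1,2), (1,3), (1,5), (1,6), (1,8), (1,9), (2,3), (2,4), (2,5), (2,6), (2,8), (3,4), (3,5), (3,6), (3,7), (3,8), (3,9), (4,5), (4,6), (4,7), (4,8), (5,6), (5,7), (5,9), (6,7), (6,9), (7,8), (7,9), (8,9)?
Yes (the graph is connected and exactly 2 vertices have odd degree: {5, 6}; any Eulerian path must start and end at those)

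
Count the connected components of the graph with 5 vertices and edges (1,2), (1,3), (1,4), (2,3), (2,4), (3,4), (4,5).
1 (components: {1, 2, 3, 4, 5})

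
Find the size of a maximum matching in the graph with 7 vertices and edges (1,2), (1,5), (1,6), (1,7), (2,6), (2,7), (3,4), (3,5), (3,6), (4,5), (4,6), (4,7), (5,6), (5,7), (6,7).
3 (matching: (2,7), (3,6), (4,5); upper bound floor(n/2) = floor(7/2) = 3)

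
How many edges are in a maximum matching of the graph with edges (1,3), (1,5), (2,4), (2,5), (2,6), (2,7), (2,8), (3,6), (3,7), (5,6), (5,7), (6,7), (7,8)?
4 (matching: (1,3), (2,4), (5,6), (7,8); upper bound floor(n/2) = floor(8/2) = 4)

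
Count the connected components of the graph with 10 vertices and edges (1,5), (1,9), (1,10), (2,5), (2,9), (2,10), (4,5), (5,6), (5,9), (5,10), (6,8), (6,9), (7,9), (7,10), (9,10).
2 (components: {1, 2, 4, 5, 6, 7, 8, 9, 10}, {3})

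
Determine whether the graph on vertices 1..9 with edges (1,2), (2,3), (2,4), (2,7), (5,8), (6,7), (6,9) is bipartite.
Yes. Partition: {1, 3, 4, 5, 7, 9}, {2, 6, 8}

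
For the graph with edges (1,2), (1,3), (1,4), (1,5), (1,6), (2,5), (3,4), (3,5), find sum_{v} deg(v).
16 (handshake: sum of degrees = 2|E| = 2 x 8 = 16)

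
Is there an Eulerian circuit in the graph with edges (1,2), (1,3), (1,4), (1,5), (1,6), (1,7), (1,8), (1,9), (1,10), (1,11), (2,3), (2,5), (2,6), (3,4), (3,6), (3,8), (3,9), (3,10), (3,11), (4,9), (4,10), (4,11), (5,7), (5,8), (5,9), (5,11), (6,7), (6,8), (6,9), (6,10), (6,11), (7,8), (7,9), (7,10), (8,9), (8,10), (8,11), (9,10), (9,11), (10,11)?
No (2 vertices have odd degree: {4, 9}; Eulerian circuit requires 0)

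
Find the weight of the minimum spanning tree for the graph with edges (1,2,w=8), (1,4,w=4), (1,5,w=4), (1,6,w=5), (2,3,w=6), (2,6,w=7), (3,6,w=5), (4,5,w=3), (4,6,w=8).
23 (MST edges: (1,4,w=4), (1,6,w=5), (2,3,w=6), (3,6,w=5), (4,5,w=3); sum of weights 4 + 5 + 6 + 5 + 3 = 23)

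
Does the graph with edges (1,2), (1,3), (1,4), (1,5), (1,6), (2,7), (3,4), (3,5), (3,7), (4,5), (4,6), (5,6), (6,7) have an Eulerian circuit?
No (2 vertices have odd degree: {1, 7}; Eulerian circuit requires 0)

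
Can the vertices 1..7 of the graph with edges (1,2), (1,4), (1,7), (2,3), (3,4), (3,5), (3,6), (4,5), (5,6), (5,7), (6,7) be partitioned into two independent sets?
No (odd cycle of length 5: 6 -> 7 -> 1 -> 2 -> 3 -> 6)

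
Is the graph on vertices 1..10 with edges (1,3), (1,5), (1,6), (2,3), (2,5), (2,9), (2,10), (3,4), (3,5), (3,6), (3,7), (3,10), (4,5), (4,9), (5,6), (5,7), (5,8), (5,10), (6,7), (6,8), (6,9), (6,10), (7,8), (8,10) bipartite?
No (odd cycle of length 3: 6 -> 1 -> 5 -> 6)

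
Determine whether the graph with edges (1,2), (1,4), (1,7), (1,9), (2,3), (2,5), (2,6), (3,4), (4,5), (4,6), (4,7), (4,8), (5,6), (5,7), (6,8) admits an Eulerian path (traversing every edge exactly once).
Yes (the graph is connected and exactly 2 vertices have odd degree: {7, 9}; any Eulerian path must start and end at those)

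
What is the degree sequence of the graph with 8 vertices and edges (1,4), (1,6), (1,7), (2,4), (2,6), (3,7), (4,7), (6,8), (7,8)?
[4, 3, 3, 3, 2, 2, 1, 0] (degrees: deg(1)=3, deg(2)=2, deg(3)=1, deg(4)=3, deg(5)=0, deg(6)=3, deg(7)=4, deg(8)=2)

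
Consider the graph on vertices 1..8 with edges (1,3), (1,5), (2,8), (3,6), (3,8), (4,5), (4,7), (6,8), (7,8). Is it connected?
Yes (BFS from 1 visits [1, 3, 5, 6, 8, 4, 2, 7] — all 8 vertices reached)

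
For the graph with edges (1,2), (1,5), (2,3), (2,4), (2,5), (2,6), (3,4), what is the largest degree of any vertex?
5 (attained at vertex 2)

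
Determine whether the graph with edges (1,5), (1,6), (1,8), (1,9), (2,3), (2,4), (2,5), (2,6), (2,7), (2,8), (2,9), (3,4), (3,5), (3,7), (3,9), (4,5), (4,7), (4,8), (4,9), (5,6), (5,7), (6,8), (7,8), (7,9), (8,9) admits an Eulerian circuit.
No (2 vertices have odd degree: {2, 3}; Eulerian circuit requires 0)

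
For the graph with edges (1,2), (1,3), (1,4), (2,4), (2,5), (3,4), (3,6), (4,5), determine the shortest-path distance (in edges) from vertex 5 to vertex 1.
2 (path: 5 -> 2 -> 1, 2 edges)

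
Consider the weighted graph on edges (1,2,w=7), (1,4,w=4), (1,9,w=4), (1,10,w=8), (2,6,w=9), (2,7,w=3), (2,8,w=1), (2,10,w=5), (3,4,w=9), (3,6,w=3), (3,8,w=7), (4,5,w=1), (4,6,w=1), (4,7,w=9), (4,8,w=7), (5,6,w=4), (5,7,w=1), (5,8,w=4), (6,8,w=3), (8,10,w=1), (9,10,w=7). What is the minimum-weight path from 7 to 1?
6 (path: 7 -> 5 -> 4 -> 1; weights 1 + 1 + 4 = 6)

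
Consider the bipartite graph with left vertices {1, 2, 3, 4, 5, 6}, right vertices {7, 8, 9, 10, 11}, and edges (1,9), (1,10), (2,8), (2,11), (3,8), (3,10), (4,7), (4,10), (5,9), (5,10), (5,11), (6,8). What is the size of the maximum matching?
5 (matching: (1,10), (2,11), (3,8), (4,7), (5,9); upper bound min(|L|,|R|) = min(6,5) = 5)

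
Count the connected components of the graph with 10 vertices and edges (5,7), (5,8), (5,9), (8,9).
7 (components: {1}, {2}, {3}, {4}, {5, 7, 8, 9}, {6}, {10})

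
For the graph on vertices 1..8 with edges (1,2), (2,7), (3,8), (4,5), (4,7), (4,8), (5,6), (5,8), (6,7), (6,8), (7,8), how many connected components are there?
1 (components: {1, 2, 3, 4, 5, 6, 7, 8})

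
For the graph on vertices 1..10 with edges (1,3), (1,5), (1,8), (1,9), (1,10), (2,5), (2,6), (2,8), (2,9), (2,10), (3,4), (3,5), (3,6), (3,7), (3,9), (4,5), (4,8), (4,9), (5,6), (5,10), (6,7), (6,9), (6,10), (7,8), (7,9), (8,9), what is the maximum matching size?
5 (matching: (1,5), (2,8), (3,7), (4,9), (6,10); upper bound floor(n/2) = floor(10/2) = 5)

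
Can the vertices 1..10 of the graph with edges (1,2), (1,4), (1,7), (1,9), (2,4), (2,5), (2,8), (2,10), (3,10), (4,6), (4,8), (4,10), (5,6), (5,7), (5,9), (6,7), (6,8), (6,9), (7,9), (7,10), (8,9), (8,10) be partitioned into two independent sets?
No (odd cycle of length 3: 4 -> 1 -> 2 -> 4)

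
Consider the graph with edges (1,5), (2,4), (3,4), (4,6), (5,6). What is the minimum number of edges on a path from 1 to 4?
3 (path: 1 -> 5 -> 6 -> 4, 3 edges)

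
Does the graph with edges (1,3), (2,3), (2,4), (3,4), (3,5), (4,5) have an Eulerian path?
Yes (the graph is connected and exactly 2 vertices have odd degree: {1, 4}; any Eulerian path must start and end at those)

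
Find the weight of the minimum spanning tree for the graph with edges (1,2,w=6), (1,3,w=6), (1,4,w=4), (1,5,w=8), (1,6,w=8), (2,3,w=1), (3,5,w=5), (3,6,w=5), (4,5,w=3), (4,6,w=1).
14 (MST edges: (1,4,w=4), (2,3,w=1), (3,6,w=5), (4,5,w=3), (4,6,w=1); sum of weights 4 + 1 + 5 + 3 + 1 = 14)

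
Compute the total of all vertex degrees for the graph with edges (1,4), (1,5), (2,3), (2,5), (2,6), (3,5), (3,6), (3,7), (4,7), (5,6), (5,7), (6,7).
24 (handshake: sum of degrees = 2|E| = 2 x 12 = 24)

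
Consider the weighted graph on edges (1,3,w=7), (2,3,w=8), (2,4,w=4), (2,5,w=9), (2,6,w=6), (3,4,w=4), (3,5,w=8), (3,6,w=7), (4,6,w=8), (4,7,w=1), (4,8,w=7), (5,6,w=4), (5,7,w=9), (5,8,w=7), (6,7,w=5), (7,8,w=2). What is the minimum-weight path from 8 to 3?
7 (path: 8 -> 7 -> 4 -> 3; weights 2 + 1 + 4 = 7)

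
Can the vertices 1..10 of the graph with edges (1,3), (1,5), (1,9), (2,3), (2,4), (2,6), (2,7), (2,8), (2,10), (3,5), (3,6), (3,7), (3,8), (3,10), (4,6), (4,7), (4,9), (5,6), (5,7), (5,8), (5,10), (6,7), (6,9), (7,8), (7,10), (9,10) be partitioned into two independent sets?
No (odd cycle of length 3: 5 -> 1 -> 3 -> 5)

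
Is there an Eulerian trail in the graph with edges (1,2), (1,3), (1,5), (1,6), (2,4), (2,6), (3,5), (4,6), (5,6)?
Yes (the graph is connected and exactly 2 vertices have odd degree: {2, 5}; any Eulerian path must start and end at those)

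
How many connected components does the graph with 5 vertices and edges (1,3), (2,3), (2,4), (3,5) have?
1 (components: {1, 2, 3, 4, 5})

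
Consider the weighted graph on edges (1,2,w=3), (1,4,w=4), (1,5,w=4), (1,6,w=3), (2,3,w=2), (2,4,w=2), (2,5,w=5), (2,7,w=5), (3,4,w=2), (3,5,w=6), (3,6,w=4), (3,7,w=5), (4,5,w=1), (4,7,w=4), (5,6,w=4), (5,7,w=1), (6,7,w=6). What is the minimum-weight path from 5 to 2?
3 (path: 5 -> 4 -> 2; weights 1 + 2 = 3)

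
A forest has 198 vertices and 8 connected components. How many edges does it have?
190 (Each of the 8 component trees on V_i vertices has V_i - 1 edges; summing gives V - C = 198 - 8 = 190)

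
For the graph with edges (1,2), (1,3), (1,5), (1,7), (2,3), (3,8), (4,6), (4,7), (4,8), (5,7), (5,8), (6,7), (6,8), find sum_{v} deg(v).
26 (handshake: sum of degrees = 2|E| = 2 x 13 = 26)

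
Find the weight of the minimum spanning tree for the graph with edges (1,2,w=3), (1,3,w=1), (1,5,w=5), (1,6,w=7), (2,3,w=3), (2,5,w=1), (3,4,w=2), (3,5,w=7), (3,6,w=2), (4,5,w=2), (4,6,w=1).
7 (MST edges: (1,3,w=1), (2,5,w=1), (3,4,w=2), (4,5,w=2), (4,6,w=1); sum of weights 1 + 1 + 2 + 2 + 1 = 7)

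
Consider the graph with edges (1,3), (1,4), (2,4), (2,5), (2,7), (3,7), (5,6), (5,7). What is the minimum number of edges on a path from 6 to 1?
4 (path: 6 -> 5 -> 7 -> 3 -> 1, 4 edges)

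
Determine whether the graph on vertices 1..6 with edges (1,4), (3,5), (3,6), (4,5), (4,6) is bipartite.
Yes. Partition: {1, 2, 5, 6}, {3, 4}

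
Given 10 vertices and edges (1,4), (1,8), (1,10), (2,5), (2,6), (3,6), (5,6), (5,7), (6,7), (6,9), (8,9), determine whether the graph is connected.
Yes (BFS from 1 visits [1, 4, 8, 10, 9, 6, 2, 3, 5, 7] — all 10 vertices reached)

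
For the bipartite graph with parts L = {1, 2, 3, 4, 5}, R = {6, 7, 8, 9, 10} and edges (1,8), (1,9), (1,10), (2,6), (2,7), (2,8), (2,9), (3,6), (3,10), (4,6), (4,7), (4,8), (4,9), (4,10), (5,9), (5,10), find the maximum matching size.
5 (matching: (1,8), (2,9), (3,6), (4,7), (5,10); upper bound min(|L|,|R|) = min(5,5) = 5)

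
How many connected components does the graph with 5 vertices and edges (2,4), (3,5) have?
3 (components: {1}, {2, 4}, {3, 5})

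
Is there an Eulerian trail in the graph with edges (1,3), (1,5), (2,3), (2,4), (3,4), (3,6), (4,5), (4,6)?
Yes — and in fact it has an Eulerian circuit (the graph is connected and all 6 vertices have even degree)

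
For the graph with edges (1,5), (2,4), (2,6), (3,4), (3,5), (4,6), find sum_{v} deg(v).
12 (handshake: sum of degrees = 2|E| = 2 x 6 = 12)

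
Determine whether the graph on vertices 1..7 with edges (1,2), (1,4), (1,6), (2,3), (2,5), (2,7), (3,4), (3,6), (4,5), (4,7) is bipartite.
Yes. Partition: {1, 3, 5, 7}, {2, 4, 6}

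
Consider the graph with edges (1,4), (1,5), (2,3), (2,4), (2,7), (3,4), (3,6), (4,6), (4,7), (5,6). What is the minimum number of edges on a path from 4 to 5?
2 (path: 4 -> 1 -> 5, 2 edges)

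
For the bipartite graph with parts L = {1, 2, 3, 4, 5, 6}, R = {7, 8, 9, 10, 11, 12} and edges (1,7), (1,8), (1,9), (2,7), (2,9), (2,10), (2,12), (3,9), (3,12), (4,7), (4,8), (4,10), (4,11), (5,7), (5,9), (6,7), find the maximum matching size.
6 (matching: (1,8), (2,10), (3,12), (4,11), (5,9), (6,7); upper bound min(|L|,|R|) = min(6,6) = 6)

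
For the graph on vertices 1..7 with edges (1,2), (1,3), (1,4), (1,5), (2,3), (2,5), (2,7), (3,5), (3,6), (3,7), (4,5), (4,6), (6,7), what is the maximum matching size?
3 (matching: (1,5), (2,7), (3,6); upper bound floor(n/2) = floor(7/2) = 3)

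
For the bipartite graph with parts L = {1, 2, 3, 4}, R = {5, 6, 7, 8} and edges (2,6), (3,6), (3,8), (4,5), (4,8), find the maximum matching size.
3 (matching: (2,6), (3,8), (4,5); upper bound min(|L|,|R|) = min(4,4) = 4)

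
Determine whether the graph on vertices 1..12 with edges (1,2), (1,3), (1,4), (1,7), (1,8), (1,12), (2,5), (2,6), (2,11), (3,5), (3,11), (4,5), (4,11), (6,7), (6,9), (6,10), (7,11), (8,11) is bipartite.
Yes. Partition: {1, 5, 6, 11}, {2, 3, 4, 7, 8, 9, 10, 12}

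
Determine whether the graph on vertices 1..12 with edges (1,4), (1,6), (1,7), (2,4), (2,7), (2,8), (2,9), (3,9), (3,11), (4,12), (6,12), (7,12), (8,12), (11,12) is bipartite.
Yes. Partition: {1, 2, 3, 5, 10, 12}, {4, 6, 7, 8, 9, 11}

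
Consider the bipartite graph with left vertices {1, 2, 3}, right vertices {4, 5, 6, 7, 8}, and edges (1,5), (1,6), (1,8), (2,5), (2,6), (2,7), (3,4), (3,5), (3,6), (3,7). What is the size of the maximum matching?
3 (matching: (1,8), (2,7), (3,6); upper bound min(|L|,|R|) = min(3,5) = 3)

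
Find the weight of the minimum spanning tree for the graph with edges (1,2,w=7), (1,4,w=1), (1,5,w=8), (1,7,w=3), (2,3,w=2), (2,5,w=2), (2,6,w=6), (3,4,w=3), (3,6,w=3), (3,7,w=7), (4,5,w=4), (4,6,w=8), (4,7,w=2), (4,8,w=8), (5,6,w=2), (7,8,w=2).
14 (MST edges: (1,4,w=1), (2,3,w=2), (2,5,w=2), (3,4,w=3), (4,7,w=2), (5,6,w=2), (7,8,w=2); sum of weights 1 + 2 + 2 + 3 + 2 + 2 + 2 = 14)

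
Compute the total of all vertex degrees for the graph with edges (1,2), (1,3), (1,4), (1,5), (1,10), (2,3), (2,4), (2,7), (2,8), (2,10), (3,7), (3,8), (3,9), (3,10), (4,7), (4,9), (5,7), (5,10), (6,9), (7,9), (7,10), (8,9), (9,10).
46 (handshake: sum of degrees = 2|E| = 2 x 23 = 46)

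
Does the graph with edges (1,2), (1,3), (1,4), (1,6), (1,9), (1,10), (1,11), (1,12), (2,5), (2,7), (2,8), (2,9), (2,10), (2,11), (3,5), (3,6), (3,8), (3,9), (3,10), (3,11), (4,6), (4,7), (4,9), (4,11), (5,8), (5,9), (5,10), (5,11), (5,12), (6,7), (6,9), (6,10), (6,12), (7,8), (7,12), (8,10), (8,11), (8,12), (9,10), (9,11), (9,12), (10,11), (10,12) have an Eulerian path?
No (10 vertices have odd degree: {2, 3, 4, 5, 6, 7, 8, 9, 10, 12}; Eulerian path requires 0 or 2)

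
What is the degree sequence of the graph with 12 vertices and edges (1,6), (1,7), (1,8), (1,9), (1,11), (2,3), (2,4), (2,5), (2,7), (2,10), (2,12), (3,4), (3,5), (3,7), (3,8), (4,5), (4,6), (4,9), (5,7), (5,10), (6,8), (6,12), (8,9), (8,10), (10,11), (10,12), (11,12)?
[6, 5, 5, 5, 5, 5, 5, 4, 4, 4, 3, 3] (degrees: deg(1)=5, deg(2)=6, deg(3)=5, deg(4)=5, deg(5)=5, deg(6)=4, deg(7)=4, deg(8)=5, deg(9)=3, deg(10)=5, deg(11)=3, deg(12)=4)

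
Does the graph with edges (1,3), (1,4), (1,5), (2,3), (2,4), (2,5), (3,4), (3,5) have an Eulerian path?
No (4 vertices have odd degree: {1, 2, 4, 5}; Eulerian path requires 0 or 2)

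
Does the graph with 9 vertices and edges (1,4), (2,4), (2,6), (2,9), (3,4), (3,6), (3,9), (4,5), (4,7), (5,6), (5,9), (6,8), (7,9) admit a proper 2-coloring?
Yes. Partition: {1, 2, 3, 5, 7, 8}, {4, 6, 9}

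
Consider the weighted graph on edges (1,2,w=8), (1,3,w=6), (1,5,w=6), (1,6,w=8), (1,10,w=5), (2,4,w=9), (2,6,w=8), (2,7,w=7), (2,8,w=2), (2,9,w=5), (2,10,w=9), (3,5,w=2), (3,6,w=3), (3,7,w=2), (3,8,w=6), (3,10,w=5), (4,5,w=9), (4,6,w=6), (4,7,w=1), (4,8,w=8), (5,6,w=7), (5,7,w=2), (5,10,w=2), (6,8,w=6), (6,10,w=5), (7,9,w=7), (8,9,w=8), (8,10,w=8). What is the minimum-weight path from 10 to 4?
5 (path: 10 -> 5 -> 7 -> 4; weights 2 + 2 + 1 = 5)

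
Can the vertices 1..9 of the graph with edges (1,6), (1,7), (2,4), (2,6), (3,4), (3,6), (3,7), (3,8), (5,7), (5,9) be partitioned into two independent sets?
Yes. Partition: {1, 2, 3, 5}, {4, 6, 7, 8, 9}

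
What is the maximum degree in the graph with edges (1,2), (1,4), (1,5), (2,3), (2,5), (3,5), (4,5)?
4 (attained at vertex 5)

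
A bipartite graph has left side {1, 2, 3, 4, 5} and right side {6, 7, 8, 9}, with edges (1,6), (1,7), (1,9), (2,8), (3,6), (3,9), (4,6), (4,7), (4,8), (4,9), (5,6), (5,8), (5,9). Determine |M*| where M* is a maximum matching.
4 (matching: (1,9), (2,8), (3,6), (4,7); upper bound min(|L|,|R|) = min(5,4) = 4)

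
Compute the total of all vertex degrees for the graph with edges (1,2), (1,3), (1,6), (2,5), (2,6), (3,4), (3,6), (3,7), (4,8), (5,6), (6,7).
22 (handshake: sum of degrees = 2|E| = 2 x 11 = 22)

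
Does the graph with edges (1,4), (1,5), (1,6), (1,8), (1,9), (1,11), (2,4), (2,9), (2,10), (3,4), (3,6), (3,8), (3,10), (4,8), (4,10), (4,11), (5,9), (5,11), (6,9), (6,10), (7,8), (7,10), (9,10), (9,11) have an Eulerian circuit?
No (2 vertices have odd degree: {2, 5}; Eulerian circuit requires 0)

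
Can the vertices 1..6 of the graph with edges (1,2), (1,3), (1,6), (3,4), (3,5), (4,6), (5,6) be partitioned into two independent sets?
Yes. Partition: {1, 4, 5}, {2, 3, 6}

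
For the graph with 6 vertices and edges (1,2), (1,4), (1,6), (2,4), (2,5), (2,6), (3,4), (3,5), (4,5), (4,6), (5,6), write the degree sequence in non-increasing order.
[5, 4, 4, 4, 3, 2] (degrees: deg(1)=3, deg(2)=4, deg(3)=2, deg(4)=5, deg(5)=4, deg(6)=4)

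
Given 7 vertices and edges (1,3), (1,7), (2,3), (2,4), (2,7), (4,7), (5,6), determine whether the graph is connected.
No, it has 2 components: {1, 2, 3, 4, 7}, {5, 6}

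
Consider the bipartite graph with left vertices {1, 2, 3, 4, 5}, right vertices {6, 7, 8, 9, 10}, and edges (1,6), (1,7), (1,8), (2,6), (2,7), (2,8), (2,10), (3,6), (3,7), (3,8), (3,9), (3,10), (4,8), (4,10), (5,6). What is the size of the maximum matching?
5 (matching: (1,8), (2,7), (3,9), (4,10), (5,6); upper bound min(|L|,|R|) = min(5,5) = 5)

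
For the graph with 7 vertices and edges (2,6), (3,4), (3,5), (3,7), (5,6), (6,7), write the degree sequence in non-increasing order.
[3, 3, 2, 2, 1, 1, 0] (degrees: deg(1)=0, deg(2)=1, deg(3)=3, deg(4)=1, deg(5)=2, deg(6)=3, deg(7)=2)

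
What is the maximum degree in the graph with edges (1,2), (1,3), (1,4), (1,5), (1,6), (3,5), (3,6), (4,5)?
5 (attained at vertex 1)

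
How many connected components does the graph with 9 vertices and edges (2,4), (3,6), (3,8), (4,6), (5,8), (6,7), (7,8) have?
3 (components: {1}, {2, 3, 4, 5, 6, 7, 8}, {9})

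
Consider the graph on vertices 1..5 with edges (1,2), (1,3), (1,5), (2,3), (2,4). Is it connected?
Yes (BFS from 1 visits [1, 2, 3, 5, 4] — all 5 vertices reached)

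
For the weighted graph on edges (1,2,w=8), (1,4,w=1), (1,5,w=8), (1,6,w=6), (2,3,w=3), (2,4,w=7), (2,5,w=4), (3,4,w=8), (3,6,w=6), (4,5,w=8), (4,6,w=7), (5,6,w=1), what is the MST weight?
15 (MST edges: (1,4,w=1), (1,6,w=6), (2,3,w=3), (2,5,w=4), (5,6,w=1); sum of weights 1 + 6 + 3 + 4 + 1 = 15)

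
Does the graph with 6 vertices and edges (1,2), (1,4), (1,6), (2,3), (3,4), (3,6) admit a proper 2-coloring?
Yes. Partition: {1, 3, 5}, {2, 4, 6}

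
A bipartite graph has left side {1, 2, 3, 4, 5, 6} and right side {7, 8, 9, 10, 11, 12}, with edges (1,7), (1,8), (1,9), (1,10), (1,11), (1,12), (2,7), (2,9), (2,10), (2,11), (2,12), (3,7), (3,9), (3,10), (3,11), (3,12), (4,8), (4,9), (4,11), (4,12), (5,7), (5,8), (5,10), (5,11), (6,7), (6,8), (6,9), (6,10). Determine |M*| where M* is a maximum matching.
6 (matching: (1,12), (2,11), (3,10), (4,9), (5,8), (6,7); upper bound min(|L|,|R|) = min(6,6) = 6)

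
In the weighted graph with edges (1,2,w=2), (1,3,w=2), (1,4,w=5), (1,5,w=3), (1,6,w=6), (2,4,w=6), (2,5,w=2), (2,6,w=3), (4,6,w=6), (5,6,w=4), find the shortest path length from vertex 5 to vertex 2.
2 (path: 5 -> 2; weights 2 = 2)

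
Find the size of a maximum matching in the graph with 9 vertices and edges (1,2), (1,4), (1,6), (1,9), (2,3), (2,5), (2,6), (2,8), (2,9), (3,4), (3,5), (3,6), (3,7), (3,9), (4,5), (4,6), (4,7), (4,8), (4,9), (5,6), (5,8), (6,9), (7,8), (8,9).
4 (matching: (2,6), (3,7), (4,9), (5,8); upper bound floor(n/2) = floor(9/2) = 4)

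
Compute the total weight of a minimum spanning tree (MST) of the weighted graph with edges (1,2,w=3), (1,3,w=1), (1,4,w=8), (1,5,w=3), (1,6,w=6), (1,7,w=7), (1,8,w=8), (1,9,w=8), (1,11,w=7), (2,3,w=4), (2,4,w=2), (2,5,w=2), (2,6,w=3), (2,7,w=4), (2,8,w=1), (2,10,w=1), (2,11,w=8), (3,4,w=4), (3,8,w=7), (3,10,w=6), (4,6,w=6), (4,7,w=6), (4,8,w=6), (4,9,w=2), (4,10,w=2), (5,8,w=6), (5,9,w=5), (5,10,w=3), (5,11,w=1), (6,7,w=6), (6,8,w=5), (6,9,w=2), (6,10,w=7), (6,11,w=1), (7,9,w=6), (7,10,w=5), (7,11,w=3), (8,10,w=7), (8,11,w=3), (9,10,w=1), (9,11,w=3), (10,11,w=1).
15 (MST edges: (1,3,w=1), (1,5,w=3), (2,4,w=2), (2,8,w=1), (2,10,w=1), (5,11,w=1), (6,11,w=1), (7,11,w=3), (9,10,w=1), (10,11,w=1); sum of weights 1 + 3 + 2 + 1 + 1 + 1 + 1 + 3 + 1 + 1 = 15)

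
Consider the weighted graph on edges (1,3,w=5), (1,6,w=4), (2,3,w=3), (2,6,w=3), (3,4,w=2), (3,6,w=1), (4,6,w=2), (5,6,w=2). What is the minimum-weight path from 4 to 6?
2 (path: 4 -> 6; weights 2 = 2)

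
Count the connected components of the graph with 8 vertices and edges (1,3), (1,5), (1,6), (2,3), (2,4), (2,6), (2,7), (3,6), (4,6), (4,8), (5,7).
1 (components: {1, 2, 3, 4, 5, 6, 7, 8})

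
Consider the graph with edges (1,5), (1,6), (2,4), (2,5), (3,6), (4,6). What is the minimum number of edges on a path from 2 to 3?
3 (path: 2 -> 4 -> 6 -> 3, 3 edges)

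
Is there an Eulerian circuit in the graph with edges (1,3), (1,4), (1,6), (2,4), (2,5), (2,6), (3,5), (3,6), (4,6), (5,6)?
No (6 vertices have odd degree: {1, 2, 3, 4, 5, 6}; Eulerian circuit requires 0)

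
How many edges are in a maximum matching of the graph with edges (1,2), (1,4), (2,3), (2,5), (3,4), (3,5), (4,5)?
2 (matching: (1,4), (3,5); upper bound floor(n/2) = floor(5/2) = 2)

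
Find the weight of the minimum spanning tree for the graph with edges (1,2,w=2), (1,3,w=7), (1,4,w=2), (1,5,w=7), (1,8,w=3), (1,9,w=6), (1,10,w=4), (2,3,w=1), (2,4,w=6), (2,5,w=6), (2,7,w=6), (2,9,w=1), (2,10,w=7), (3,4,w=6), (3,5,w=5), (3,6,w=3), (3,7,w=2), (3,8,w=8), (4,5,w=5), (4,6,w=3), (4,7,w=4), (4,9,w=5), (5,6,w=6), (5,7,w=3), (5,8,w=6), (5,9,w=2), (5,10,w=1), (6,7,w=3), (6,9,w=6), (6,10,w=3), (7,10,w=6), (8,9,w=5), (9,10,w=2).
17 (MST edges: (1,2,w=2), (1,4,w=2), (1,8,w=3), (2,3,w=1), (2,9,w=1), (3,6,w=3), (3,7,w=2), (5,9,w=2), (5,10,w=1); sum of weights 2 + 2 + 3 + 1 + 1 + 3 + 2 + 2 + 1 = 17)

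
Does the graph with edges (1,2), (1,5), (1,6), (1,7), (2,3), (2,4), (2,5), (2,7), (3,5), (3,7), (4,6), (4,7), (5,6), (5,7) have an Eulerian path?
No (6 vertices have odd degree: {2, 3, 4, 5, 6, 7}; Eulerian path requires 0 or 2)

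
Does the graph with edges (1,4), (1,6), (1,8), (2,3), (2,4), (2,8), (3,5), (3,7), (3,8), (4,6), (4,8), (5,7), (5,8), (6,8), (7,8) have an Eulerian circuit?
No (6 vertices have odd degree: {1, 2, 5, 6, 7, 8}; Eulerian circuit requires 0)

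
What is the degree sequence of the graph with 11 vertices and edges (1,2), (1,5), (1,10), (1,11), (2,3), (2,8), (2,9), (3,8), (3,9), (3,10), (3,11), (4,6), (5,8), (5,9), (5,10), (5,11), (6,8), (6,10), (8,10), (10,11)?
[6, 5, 5, 5, 4, 4, 4, 3, 3, 1, 0] (degrees: deg(1)=4, deg(2)=4, deg(3)=5, deg(4)=1, deg(5)=5, deg(6)=3, deg(7)=0, deg(8)=5, deg(9)=3, deg(10)=6, deg(11)=4)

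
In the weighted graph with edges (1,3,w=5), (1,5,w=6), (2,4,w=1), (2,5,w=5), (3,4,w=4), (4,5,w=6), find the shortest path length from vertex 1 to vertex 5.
6 (path: 1 -> 5; weights 6 = 6)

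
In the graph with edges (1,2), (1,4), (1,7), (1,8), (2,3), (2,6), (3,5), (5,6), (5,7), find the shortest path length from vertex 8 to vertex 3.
3 (path: 8 -> 1 -> 2 -> 3, 3 edges)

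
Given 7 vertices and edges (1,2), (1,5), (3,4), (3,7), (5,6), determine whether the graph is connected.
No, it has 2 components: {1, 2, 5, 6}, {3, 4, 7}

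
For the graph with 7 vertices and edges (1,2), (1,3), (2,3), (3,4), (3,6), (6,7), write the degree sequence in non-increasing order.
[4, 2, 2, 2, 1, 1, 0] (degrees: deg(1)=2, deg(2)=2, deg(3)=4, deg(4)=1, deg(5)=0, deg(6)=2, deg(7)=1)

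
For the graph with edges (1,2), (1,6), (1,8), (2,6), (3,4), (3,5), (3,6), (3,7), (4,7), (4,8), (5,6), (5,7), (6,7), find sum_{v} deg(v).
26 (handshake: sum of degrees = 2|E| = 2 x 13 = 26)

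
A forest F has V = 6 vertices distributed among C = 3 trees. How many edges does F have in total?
3 (Each of the 3 component trees on V_i vertices has V_i - 1 edges; summing gives V - C = 6 - 3 = 3)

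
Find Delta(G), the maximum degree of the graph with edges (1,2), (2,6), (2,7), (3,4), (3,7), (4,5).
3 (attained at vertex 2)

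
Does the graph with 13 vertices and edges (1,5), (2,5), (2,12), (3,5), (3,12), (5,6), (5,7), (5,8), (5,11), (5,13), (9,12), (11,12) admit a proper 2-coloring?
Yes. Partition: {1, 2, 3, 4, 6, 7, 8, 9, 10, 11, 13}, {5, 12}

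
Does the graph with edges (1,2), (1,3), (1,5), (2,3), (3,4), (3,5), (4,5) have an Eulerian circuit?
No (2 vertices have odd degree: {1, 5}; Eulerian circuit requires 0)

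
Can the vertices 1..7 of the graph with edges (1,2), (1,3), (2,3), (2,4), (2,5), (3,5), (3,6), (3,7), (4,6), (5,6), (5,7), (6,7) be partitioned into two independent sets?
No (odd cycle of length 3: 3 -> 1 -> 2 -> 3)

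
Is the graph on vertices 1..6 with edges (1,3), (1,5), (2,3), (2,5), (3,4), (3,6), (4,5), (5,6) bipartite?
Yes. Partition: {1, 2, 4, 6}, {3, 5}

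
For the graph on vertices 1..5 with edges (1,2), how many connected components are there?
4 (components: {1, 2}, {3}, {4}, {5})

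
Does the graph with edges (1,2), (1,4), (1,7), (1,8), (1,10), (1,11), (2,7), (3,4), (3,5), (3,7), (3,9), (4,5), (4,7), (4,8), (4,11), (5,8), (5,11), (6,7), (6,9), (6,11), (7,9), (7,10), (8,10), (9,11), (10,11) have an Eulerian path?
Yes (the graph is connected and exactly 2 vertices have odd degree: {6, 7}; any Eulerian path must start and end at those)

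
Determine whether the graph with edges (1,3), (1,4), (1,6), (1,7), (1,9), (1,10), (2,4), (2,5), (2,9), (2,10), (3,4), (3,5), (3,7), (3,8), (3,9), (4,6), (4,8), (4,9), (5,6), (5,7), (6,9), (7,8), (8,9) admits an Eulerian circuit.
Yes (the graph is connected and all 10 vertices have even degree)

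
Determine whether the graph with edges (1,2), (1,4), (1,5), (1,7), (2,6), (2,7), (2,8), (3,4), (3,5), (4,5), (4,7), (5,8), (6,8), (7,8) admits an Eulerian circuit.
Yes (the graph is connected and all 8 vertices have even degree)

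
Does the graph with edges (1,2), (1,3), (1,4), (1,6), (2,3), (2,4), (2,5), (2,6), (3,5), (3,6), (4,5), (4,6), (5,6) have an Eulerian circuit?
No (2 vertices have odd degree: {2, 6}; Eulerian circuit requires 0)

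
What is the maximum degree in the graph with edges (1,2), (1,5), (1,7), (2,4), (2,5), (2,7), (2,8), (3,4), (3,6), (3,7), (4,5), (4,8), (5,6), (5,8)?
5 (attained at vertices 2, 5)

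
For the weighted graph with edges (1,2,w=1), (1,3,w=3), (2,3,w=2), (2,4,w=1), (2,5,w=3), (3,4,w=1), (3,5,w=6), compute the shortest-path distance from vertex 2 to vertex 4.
1 (path: 2 -> 4; weights 1 = 1)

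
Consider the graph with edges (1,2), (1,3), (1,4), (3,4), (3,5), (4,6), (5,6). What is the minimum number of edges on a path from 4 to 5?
2 (path: 4 -> 3 -> 5, 2 edges)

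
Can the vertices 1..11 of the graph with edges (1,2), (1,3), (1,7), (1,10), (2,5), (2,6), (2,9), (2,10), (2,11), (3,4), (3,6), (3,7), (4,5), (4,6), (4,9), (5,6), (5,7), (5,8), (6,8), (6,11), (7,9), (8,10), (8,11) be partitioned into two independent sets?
No (odd cycle of length 3: 2 -> 1 -> 10 -> 2)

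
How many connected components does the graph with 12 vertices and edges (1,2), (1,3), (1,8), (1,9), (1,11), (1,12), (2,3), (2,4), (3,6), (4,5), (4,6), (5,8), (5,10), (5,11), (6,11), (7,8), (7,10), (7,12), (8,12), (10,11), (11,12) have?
1 (components: {1, 2, 3, 4, 5, 6, 7, 8, 9, 10, 11, 12})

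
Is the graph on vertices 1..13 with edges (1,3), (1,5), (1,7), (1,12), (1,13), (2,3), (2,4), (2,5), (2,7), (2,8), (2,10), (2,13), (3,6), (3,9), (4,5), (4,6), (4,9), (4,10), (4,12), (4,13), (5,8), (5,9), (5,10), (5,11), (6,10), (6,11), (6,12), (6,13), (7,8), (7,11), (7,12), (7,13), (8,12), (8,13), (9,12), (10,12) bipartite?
No (odd cycle of length 3: 13 -> 1 -> 7 -> 13)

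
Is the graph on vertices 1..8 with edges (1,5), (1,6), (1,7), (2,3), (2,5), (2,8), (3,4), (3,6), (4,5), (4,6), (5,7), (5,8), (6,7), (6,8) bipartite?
No (odd cycle of length 3: 6 -> 1 -> 7 -> 6)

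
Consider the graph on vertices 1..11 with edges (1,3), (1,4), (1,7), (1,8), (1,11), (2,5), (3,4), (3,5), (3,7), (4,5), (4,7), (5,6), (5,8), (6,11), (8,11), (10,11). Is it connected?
No, it has 2 components: {1, 2, 3, 4, 5, 6, 7, 8, 10, 11}, {9}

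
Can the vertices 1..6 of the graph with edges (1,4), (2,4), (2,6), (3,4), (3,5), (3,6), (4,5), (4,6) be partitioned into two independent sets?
No (odd cycle of length 3: 5 -> 4 -> 3 -> 5)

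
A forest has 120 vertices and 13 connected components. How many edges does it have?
107 (Each of the 13 component trees on V_i vertices has V_i - 1 edges; summing gives V - C = 120 - 13 = 107)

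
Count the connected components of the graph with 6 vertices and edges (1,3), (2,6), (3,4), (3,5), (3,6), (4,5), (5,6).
1 (components: {1, 2, 3, 4, 5, 6})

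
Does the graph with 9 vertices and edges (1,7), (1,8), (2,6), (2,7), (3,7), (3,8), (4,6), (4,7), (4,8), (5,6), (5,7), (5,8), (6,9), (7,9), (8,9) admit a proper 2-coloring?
Yes. Partition: {1, 2, 3, 4, 5, 9}, {6, 7, 8}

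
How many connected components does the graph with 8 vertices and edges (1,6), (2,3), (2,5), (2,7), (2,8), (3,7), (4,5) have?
2 (components: {1, 6}, {2, 3, 4, 5, 7, 8})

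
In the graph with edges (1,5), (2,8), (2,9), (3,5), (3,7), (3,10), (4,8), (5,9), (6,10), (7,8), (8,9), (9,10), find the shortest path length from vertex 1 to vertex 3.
2 (path: 1 -> 5 -> 3, 2 edges)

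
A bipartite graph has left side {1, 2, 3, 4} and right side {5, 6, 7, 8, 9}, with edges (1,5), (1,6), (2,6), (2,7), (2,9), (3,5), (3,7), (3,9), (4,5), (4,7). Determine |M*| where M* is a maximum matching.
4 (matching: (1,6), (2,9), (3,7), (4,5); upper bound min(|L|,|R|) = min(4,5) = 4)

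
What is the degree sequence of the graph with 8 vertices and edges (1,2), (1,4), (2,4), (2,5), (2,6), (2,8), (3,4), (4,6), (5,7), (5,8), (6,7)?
[5, 4, 3, 3, 2, 2, 2, 1] (degrees: deg(1)=2, deg(2)=5, deg(3)=1, deg(4)=4, deg(5)=3, deg(6)=3, deg(7)=2, deg(8)=2)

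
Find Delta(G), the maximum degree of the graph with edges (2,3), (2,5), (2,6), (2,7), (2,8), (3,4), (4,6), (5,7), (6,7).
5 (attained at vertex 2)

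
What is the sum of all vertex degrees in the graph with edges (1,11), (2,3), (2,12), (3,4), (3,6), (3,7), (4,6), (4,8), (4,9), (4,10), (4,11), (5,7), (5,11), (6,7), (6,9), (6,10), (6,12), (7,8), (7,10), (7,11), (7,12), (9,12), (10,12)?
46 (handshake: sum of degrees = 2|E| = 2 x 23 = 46)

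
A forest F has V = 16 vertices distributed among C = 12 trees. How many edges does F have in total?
4 (Each of the 12 component trees on V_i vertices has V_i - 1 edges; summing gives V - C = 16 - 12 = 4)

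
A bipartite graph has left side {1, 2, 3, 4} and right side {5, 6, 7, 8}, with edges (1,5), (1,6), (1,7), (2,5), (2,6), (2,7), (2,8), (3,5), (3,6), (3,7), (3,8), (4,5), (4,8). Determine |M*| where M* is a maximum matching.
4 (matching: (1,7), (2,8), (3,6), (4,5); upper bound min(|L|,|R|) = min(4,4) = 4)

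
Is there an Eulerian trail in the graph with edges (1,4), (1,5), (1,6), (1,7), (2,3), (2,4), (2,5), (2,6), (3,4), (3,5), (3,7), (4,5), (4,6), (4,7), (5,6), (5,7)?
Yes — and in fact it has an Eulerian circuit (the graph is connected and all 7 vertices have even degree)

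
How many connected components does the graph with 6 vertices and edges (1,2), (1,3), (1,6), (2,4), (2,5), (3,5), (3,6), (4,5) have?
1 (components: {1, 2, 3, 4, 5, 6})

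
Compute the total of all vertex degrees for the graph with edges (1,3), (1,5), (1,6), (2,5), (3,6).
10 (handshake: sum of degrees = 2|E| = 2 x 5 = 10)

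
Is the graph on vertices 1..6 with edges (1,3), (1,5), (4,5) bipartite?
Yes. Partition: {1, 2, 4, 6}, {3, 5}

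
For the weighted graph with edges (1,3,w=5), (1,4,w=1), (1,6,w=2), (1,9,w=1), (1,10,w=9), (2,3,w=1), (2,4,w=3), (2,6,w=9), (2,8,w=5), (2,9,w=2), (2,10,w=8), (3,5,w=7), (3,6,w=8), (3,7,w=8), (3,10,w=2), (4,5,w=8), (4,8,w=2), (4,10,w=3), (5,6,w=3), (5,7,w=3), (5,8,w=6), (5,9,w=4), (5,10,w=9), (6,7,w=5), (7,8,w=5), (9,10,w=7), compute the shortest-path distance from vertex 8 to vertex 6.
5 (path: 8 -> 4 -> 1 -> 6; weights 2 + 1 + 2 = 5)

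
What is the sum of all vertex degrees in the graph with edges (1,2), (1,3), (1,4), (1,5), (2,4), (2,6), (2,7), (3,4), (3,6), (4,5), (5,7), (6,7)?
24 (handshake: sum of degrees = 2|E| = 2 x 12 = 24)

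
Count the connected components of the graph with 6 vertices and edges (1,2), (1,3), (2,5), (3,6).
2 (components: {1, 2, 3, 5, 6}, {4})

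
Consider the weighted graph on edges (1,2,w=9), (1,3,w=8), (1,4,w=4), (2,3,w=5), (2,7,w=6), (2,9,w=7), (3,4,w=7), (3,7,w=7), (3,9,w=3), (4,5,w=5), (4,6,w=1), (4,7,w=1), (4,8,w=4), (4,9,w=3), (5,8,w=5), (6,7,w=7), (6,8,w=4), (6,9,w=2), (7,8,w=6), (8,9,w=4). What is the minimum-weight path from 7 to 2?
6 (path: 7 -> 2; weights 6 = 6)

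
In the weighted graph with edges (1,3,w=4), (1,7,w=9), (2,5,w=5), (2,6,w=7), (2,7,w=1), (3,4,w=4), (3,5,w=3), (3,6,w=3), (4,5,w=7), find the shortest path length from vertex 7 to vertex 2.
1 (path: 7 -> 2; weights 1 = 1)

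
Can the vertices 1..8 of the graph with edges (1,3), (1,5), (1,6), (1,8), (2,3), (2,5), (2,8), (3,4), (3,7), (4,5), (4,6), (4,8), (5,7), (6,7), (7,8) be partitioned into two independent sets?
Yes. Partition: {1, 2, 4, 7}, {3, 5, 6, 8}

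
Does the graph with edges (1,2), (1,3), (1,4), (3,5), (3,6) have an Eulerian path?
No (6 vertices have odd degree: {1, 2, 3, 4, 5, 6}; Eulerian path requires 0 or 2)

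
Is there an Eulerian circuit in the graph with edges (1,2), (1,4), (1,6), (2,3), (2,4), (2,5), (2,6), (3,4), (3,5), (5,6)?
No (6 vertices have odd degree: {1, 2, 3, 4, 5, 6}; Eulerian circuit requires 0)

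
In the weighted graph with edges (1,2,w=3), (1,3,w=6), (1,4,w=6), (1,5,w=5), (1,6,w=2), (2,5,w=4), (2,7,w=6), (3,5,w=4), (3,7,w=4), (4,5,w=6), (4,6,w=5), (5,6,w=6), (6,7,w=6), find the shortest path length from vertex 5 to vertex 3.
4 (path: 5 -> 3; weights 4 = 4)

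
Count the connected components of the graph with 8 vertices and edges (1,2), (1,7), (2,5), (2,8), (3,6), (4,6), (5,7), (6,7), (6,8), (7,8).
1 (components: {1, 2, 3, 4, 5, 6, 7, 8})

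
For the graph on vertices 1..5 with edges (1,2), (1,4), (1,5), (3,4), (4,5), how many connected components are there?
1 (components: {1, 2, 3, 4, 5})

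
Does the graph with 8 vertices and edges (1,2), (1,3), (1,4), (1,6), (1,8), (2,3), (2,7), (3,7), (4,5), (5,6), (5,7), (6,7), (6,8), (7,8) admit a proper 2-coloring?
No (odd cycle of length 3: 2 -> 1 -> 3 -> 2)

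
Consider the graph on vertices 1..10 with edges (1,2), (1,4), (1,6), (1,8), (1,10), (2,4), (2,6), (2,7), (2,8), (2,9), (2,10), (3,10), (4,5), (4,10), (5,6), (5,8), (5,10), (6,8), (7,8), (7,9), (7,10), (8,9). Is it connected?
Yes (BFS from 1 visits [1, 2, 4, 6, 8, 10, 7, 9, 5, 3] — all 10 vertices reached)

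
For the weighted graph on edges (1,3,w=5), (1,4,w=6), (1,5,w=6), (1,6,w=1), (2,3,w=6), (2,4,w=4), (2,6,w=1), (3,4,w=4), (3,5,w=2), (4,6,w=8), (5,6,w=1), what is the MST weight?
9 (MST edges: (1,6,w=1), (2,4,w=4), (2,6,w=1), (3,5,w=2), (5,6,w=1); sum of weights 1 + 4 + 1 + 2 + 1 = 9)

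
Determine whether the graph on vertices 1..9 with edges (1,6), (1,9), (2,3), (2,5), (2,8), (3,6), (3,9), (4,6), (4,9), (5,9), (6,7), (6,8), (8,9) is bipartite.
Yes. Partition: {1, 3, 4, 5, 7, 8}, {2, 6, 9}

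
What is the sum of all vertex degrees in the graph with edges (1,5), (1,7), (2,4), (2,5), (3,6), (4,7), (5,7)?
14 (handshake: sum of degrees = 2|E| = 2 x 7 = 14)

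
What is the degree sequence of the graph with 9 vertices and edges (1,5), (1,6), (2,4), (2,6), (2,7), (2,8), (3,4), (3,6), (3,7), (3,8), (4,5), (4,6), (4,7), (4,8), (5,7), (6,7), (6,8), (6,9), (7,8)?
[7, 6, 6, 5, 4, 4, 3, 2, 1] (degrees: deg(1)=2, deg(2)=4, deg(3)=4, deg(4)=6, deg(5)=3, deg(6)=7, deg(7)=6, deg(8)=5, deg(9)=1)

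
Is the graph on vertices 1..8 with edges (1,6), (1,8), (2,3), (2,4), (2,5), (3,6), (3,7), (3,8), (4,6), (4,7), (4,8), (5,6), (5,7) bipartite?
Yes. Partition: {1, 3, 4, 5}, {2, 6, 7, 8}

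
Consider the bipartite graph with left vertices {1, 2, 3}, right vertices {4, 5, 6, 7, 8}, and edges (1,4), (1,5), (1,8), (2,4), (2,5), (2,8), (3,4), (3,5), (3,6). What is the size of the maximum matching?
3 (matching: (1,8), (2,5), (3,6); upper bound min(|L|,|R|) = min(3,5) = 3)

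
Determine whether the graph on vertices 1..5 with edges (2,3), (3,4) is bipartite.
Yes. Partition: {1, 2, 4, 5}, {3}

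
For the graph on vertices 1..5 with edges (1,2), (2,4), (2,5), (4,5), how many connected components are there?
2 (components: {1, 2, 4, 5}, {3})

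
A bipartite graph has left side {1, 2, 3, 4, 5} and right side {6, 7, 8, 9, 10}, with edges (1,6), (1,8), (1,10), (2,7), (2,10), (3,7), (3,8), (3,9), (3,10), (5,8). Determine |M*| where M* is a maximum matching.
4 (matching: (1,10), (2,7), (3,9), (5,8); upper bound min(|L|,|R|) = min(5,5) = 5)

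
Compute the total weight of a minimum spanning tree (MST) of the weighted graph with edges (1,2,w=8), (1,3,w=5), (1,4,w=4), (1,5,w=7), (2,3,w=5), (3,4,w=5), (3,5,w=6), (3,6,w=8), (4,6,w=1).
21 (MST edges: (1,3,w=5), (1,4,w=4), (2,3,w=5), (3,5,w=6), (4,6,w=1); sum of weights 5 + 4 + 5 + 6 + 1 = 21)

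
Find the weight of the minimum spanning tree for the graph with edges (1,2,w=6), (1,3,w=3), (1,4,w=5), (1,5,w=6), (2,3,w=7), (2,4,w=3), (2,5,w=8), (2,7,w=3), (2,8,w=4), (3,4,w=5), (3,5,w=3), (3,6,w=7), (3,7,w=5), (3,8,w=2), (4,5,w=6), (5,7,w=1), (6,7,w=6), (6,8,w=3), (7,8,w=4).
18 (MST edges: (1,3,w=3), (2,4,w=3), (2,7,w=3), (3,5,w=3), (3,8,w=2), (5,7,w=1), (6,8,w=3); sum of weights 3 + 3 + 3 + 3 + 2 + 1 + 3 = 18)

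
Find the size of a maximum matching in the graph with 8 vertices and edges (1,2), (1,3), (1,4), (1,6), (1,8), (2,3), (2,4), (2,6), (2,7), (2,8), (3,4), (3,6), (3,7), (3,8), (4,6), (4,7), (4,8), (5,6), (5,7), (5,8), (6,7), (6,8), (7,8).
4 (matching: (1,3), (2,7), (4,6), (5,8); upper bound floor(n/2) = floor(8/2) = 4)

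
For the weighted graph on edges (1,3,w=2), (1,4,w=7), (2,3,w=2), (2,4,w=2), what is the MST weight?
6 (MST edges: (1,3,w=2), (2,3,w=2), (2,4,w=2); sum of weights 2 + 2 + 2 = 6)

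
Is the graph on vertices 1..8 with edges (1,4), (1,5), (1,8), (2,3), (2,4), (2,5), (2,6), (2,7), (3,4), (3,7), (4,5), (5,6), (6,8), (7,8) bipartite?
No (odd cycle of length 3: 5 -> 1 -> 4 -> 5)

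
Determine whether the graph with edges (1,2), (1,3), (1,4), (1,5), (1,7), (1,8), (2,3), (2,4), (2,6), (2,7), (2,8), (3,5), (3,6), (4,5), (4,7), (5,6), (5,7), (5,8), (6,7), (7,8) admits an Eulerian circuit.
Yes (the graph is connected and all 8 vertices have even degree)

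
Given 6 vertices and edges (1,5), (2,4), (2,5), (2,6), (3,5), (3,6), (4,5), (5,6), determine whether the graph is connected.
Yes (BFS from 1 visits [1, 5, 2, 3, 4, 6] — all 6 vertices reached)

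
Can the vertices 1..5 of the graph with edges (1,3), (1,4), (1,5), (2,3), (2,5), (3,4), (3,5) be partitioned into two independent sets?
No (odd cycle of length 3: 5 -> 1 -> 3 -> 5)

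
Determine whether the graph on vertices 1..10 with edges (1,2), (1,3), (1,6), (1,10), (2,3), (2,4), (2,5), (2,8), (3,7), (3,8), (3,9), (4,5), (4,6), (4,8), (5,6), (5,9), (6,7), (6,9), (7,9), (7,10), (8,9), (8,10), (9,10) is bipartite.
No (odd cycle of length 3: 3 -> 1 -> 2 -> 3)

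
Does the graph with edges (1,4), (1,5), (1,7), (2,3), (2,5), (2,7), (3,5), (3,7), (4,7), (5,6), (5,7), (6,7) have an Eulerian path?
No (4 vertices have odd degree: {1, 2, 3, 5}; Eulerian path requires 0 or 2)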